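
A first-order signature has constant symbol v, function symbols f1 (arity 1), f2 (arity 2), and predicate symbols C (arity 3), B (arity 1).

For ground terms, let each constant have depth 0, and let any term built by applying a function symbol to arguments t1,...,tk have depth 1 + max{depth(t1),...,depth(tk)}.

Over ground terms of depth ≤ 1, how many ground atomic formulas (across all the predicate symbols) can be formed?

First count ground terms of depth ≤ 1.
Count level by level. With function symbols f1/1, f2/2, the terms of depth ≤ k are the 1 constant together with each function applied to depth-≤(k−1) tuples, so N_k = 1 + N_{k-1} + N_{k-1}^2.
N_0 = 1
N_1 = 1 + 1 + 1^2 = 3
Explicitly: v, f1(v), f2(v, v).
So |H| = 3.
For each predicate symbol, the number of ground atoms is |H| raised to its arity; summing:
  C: 3^3 = 27;  B: 3
Total ground atoms: 27 + 3 = 30.

30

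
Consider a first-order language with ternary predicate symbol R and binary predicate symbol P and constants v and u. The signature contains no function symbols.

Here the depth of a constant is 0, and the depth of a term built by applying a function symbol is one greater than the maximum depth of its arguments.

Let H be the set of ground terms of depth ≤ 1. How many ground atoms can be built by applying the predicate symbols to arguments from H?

12

First count ground terms of depth ≤ 1.
With no function symbols every ground term is a constant, so there are exactly 2 ground terms at every depth bound.
N_0 = 2
N_1 = 2
So |H| = 2.
For each predicate symbol, the number of ground atoms is |H| raised to its arity; summing:
  R: 2^3 = 8;  P: 2^2 = 4
Total ground atoms: 8 + 4 = 12.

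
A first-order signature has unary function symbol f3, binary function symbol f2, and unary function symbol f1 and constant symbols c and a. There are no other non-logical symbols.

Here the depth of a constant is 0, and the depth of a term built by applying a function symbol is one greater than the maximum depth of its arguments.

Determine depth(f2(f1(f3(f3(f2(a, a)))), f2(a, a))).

depth(f2(a, a)) = 1 + max(0, 0) = 1
depth(f3(f2(a, a))) = 1 + depth(f2(a, a)) = 1 + 1 = 2
depth(f3(f3(f2(a, a)))) = 1 + depth(f3(f2(a, a))) = 1 + 2 = 3
depth(f1(f3(f3(f2(a, a))))) = 1 + depth(f3(f3(f2(a, a)))) = 1 + 3 = 4
depth(f2(f1(f3(f3(f2(a, a)))), f2(a, a))) = 1 + max(4, 1) = 5

5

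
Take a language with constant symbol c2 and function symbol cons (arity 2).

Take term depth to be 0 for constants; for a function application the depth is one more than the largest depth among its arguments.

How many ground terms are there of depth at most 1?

2

Let N_k = |{terms of depth ≤ k}|. Then N_0 = 1 and N_k = 1 + N_{k-1}^2 for k ≥ 1 (one summand per function symbol, arity giving the exponent).
N_0 = 1
N_1 = 1 + 1^2 = 2
Explicitly: c2, cons(c2, c2).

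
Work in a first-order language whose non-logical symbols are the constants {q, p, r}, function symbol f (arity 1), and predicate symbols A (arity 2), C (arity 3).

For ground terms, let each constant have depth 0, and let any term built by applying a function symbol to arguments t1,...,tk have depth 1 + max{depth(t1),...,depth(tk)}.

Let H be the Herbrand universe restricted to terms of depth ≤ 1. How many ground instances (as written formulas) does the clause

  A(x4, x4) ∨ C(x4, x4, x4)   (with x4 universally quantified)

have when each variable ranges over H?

6

Ground terms of depth ≤ 1:
  Let N_k = |{terms of depth ≤ k}|. Then N_0 = 3 and N_k = 3 + N_{k-1} for k ≥ 1 (one summand per function symbol, arity giving the exponent).
  N_0 = 3
  N_1 = 3 + 3 = 6
  Explicitly: q, p, r, f(q), f(p), f(r).
So there are 6 ground terms available for substitution.
The clause has 1 distinct variable (x4), which appears in the body. In the free term algebra distinct substitutions yield syntactically distinct ground instances.
Number of ground instances = 6.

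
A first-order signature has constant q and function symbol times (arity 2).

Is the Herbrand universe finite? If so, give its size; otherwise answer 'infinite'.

The signature has at least one function symbol (times, arity 2) and at least one constant (q).
Iterating times gives infinitely many distinct ground terms: q, times(q, q), times(times(q, q), times(q, q)), ...
So the Herbrand universe is infinite.

infinite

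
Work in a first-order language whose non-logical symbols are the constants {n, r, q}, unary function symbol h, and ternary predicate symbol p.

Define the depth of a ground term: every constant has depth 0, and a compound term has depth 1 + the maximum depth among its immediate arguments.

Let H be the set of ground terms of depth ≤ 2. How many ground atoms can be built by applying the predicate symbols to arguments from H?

First count ground terms of depth ≤ 2.
Count level by level. With function symbols h/1, the terms of depth ≤ k are the 3 constants together with each function applied to depth-≤(k−1) tuples, so N_k = 3 + N_{k-1}.
N_0 = 3
N_1 = 3 + 3 = 6
N_2 = 3 + 6 = 9
So |H| = 9.
For each predicate symbol, the number of ground atoms is |H| raised to its arity; summing:
  p: 9^3 = 729
Total ground atoms: 729.

729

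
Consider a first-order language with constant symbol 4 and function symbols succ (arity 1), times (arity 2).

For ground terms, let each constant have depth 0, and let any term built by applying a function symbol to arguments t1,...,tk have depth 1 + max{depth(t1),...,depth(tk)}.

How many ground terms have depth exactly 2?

Write N_k for the number of ground terms of depth ≤ k. A term of depth ≤ k is either a constant or a function symbol applied to arguments of depth ≤ k−1, so N_k = 1 + N_{k-1} + N_{k-1}^2.
N_0 = 1
N_1 = 1 + 1 + 1^2 = 3
N_2 = 1 + 3 + 3^2 = 13
Terms of depth exactly 2: N_2 − N_1 = 13 − 3 = 10.

10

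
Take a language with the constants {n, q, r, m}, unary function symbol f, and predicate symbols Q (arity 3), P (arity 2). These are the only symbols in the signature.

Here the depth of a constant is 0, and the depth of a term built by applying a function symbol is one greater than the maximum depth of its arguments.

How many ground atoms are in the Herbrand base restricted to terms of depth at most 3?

First count ground terms of depth ≤ 3.
Let N_k = |{terms of depth ≤ k}|. Then N_0 = 4 and N_k = 4 + N_{k-1} for k ≥ 1 (one summand per function symbol, arity giving the exponent).
N_0 = 4
N_1 = 4 + 4 = 8
N_2 = 4 + 8 = 12
N_3 = 4 + 12 = 16
So |H| = 16.
Ground atoms are formed by filling each argument slot of a predicate with a term from H, so an r-ary predicate gives |H|^r atoms:
  Q: 16^3 = 4096;  P: 16^2 = 256
Total ground atoms: 4096 + 256 = 4352.

4352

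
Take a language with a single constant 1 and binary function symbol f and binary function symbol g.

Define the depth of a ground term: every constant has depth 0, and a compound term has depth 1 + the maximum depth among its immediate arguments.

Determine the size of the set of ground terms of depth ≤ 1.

3

If N_k denotes the number of depth-≤k ground terms, the 1 constant gives N_0 = 1, and each function symbol of arity r contributes N_{k-1}^r new terms at level k: N_k = 1 + N_{k-1}^2 + N_{k-1}^2.
N_0 = 1
N_1 = 1 + 1^2 + 1^2 = 3
Explicitly: 1, f(1, 1), g(1, 1).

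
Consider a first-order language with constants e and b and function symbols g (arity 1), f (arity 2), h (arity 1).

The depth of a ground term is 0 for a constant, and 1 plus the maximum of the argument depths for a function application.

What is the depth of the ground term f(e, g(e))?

2

depth(g(e)) = 1 + depth(e) = 1 + 0 = 1
depth(f(e, g(e))) = 1 + max(0, 1) = 2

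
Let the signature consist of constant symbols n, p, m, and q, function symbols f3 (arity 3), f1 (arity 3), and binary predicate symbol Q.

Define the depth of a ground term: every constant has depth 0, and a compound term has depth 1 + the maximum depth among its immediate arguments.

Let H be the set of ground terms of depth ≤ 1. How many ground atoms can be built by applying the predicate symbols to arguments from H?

17424

First count ground terms of depth ≤ 1.
Write N_k for the number of ground terms of depth ≤ k. A term of depth ≤ k is either a constant or a function symbol applied to arguments of depth ≤ k−1, so N_k = 4 + N_{k-1}^3 + N_{k-1}^3.
N_0 = 4
N_1 = 4 + 4^3 + 4^3 = 132
So |H| = 132.
For each predicate symbol, the number of ground atoms is |H| raised to its arity; summing:
  Q: 132^2 = 17424
Total ground atoms: 17424.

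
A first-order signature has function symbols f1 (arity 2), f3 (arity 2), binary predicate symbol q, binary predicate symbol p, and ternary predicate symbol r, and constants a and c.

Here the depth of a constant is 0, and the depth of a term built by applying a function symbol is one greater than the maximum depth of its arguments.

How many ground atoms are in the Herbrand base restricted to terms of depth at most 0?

16

First count ground terms of depth ≤ 0.
Let N_k count ground terms of depth at most k. Each non-constant term of depth ≤ k is some function symbol applied to depth-≤(k−1) arguments, giving N_k = 2 + N_{k-1}^2 + N_{k-1}^2.
N_0 = 2
So |H| = 2.
A ground atom is a predicate applied to a tuple of terms from H, so the count is the sum over predicates of |H|^arity:
  q: 2^2 = 4;  p: 2^2 = 4;  r: 2^3 = 8
Total ground atoms: 4 + 4 + 8 = 16.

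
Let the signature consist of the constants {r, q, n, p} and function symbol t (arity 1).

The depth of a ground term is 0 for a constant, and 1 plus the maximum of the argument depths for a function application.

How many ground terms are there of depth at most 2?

12

Count level by level. With function symbols t/1, the terms of depth ≤ k are the 4 constants together with each function applied to depth-≤(k−1) tuples, so N_k = 4 + N_{k-1}.
N_0 = 4
N_1 = 4 + 4 = 8
N_2 = 4 + 8 = 12
Explicitly: r, q, n, p, t(r), t(q), t(n), t(p), t(t(r)), t(t(q)), t(t(n)), t(t(p)).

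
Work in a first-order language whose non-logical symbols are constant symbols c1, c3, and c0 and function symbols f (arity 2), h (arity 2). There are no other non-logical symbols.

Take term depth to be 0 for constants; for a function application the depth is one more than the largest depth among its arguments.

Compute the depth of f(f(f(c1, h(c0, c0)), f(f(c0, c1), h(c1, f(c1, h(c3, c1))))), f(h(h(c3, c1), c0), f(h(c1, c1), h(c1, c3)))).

6

depth(h(c0, c0)) = 1 + max(0, 0) = 1
depth(f(c1, h(c0, c0))) = 1 + max(0, 1) = 2
depth(f(c0, c1)) = 1 + max(0, 0) = 1
depth(h(c3, c1)) = 1 + max(0, 0) = 1
depth(f(c1, h(c3, c1))) = 1 + max(0, 1) = 2
depth(h(c1, f(c1, h(c3, c1)))) = 1 + max(0, 2) = 3
depth(f(f(c0, c1), h(c1, f(c1, h(c3, c1))))) = 1 + max(1, 3) = 4
depth(f(f(c1, h(c0, c0)), f(f(c0, c1), h(c1, f(c1, h(c3, c1)))))) = 1 + max(2, 4) = 5
depth(h(h(c3, c1), c0)) = 1 + max(1, 0) = 2
depth(h(c1, c1)) = 1 + max(0, 0) = 1
depth(h(c1, c3)) = 1 + max(0, 0) = 1
depth(f(h(c1, c1), h(c1, c3))) = 1 + max(1, 1) = 2
depth(f(h(h(c3, c1), c0), f(h(c1, c1), h(c1, c3)))) = 1 + max(2, 2) = 3
depth(f(f(f(c1, h(c0, c0)), f(f(c0, c1), h(c1, f(c1, h(c3, c1))))), f(h(h(c3, c1), c0), f(h(c1, c1), h(c1, c3))))) = 1 + max(5, 3) = 6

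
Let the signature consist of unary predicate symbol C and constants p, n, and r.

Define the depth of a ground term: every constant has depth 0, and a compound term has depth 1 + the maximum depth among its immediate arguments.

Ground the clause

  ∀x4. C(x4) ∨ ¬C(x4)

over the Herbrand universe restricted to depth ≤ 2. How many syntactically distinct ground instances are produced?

3

Ground terms of depth ≤ 2:
  With no function symbols every ground term is a constant, so there are exactly 3 ground terms at every depth bound.
  N_0 = 3
  N_1 = 3
  N_2 = 3
  Explicitly: p, n, r.
So there are 3 ground terms available for substitution.
There is 1 variable to instantiate (x4),  occurring in at least one literal, so different choices give different ground instances.
Number of ground instances = 3.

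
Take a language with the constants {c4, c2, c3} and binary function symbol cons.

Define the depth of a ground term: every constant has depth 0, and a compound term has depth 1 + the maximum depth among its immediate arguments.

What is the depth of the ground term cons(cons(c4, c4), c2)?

2

depth(cons(c4, c4)) = 1 + max(0, 0) = 1
depth(cons(cons(c4, c4), c2)) = 1 + max(1, 0) = 2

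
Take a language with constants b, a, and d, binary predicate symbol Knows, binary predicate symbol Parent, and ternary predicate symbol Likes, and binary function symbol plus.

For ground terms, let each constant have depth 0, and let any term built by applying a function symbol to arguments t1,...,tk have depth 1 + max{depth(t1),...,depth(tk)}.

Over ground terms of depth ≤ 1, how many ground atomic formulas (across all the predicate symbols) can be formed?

First count ground terms of depth ≤ 1.
Write N_k for the number of ground terms of depth ≤ k. A term of depth ≤ k is either a constant or a function symbol applied to arguments of depth ≤ k−1, so N_k = 3 + N_{k-1}^2.
N_0 = 3
N_1 = 3 + 3^2 = 12
So |H| = 12.
A ground atom is a predicate applied to a tuple of terms from H, so the count is the sum over predicates of |H|^arity:
  Knows: 12^2 = 144;  Parent: 12^2 = 144;  Likes: 12^3 = 1728
Total ground atoms: 144 + 144 + 1728 = 2016.

2016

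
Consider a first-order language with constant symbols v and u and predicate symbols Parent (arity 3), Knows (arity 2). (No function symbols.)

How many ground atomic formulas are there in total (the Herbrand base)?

With no function symbols, the Herbrand universe is just the 2 constants.
Ground atoms per predicate: Parent: 2^3 = 8, Knows: 2^2 = 4.
Herbrand base size = 8 + 4 = 12.

12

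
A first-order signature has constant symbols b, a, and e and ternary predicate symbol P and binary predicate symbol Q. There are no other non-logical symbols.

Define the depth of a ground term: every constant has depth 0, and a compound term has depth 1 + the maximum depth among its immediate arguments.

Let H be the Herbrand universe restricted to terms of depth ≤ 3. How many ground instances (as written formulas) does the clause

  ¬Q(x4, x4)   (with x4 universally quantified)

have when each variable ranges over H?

Ground terms of depth ≤ 3:
  With no function symbols every ground term is a constant, so there are exactly 3 ground terms at every depth bound.
  N_0 = 3
  N_1 = 3
  N_2 = 3
  N_3 = 3
So there are 3 ground terms available for substitution.
There is 1 variable to instantiate (x4),  occurring in at least one literal, so different choices give different ground instances.
Number of ground instances = 3.

3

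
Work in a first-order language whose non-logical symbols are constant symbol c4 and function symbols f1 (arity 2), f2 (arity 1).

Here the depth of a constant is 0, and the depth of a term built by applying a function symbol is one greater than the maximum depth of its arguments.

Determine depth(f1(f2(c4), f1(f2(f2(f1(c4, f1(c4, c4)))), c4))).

depth(f2(c4)) = 1 + depth(c4) = 1 + 0 = 1
depth(f1(c4, c4)) = 1 + max(0, 0) = 1
depth(f1(c4, f1(c4, c4))) = 1 + max(0, 1) = 2
depth(f2(f1(c4, f1(c4, c4)))) = 1 + depth(f1(c4, f1(c4, c4))) = 1 + 2 = 3
depth(f2(f2(f1(c4, f1(c4, c4))))) = 1 + depth(f2(f1(c4, f1(c4, c4)))) = 1 + 3 = 4
depth(f1(f2(f2(f1(c4, f1(c4, c4)))), c4)) = 1 + max(4, 0) = 5
depth(f1(f2(c4), f1(f2(f2(f1(c4, f1(c4, c4)))), c4))) = 1 + max(1, 5) = 6

6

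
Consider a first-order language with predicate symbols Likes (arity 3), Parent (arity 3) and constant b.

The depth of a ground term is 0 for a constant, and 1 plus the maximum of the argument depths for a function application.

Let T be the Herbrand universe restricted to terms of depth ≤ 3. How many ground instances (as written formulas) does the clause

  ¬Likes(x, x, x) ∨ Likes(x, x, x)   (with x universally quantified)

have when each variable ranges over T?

Ground terms of depth ≤ 3:
  With no function symbols every ground term is a constant, so there is exactly 1 ground term at every depth bound.
  N_0 = 1
  N_1 = 1
  N_2 = 1
  N_3 = 1
So there is exactly 1 ground term available for substitution.
The body mentions the single quantified variable x; since ground terms form a free algebra, no two substitutions collapse to the same formula.
Number of ground instances = 1.

1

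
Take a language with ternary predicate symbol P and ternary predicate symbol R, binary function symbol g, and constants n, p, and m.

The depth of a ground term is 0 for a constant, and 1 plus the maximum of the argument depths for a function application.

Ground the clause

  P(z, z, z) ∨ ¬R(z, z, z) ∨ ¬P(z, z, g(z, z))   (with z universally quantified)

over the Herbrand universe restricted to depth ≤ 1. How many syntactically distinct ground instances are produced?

Ground terms of depth ≤ 1:
  Let N_k = |{terms of depth ≤ k}|. Then N_0 = 3 and N_k = 3 + N_{k-1}^2 for k ≥ 1 (one summand per function symbol, arity giving the exponent).
  N_0 = 3
  N_1 = 3 + 3^2 = 12
So there are 12 ground terms available for substitution.
The body mentions the single quantified variable z; since ground terms form a free algebra, no two substitutions collapse to the same formula.
Number of ground instances = 12.

12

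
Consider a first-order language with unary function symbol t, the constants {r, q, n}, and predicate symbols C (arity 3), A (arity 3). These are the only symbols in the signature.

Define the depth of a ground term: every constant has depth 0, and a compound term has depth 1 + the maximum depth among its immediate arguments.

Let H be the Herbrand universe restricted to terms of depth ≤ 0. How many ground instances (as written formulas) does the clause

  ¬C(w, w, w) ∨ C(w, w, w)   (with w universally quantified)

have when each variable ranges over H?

Ground terms of depth ≤ 0:
  Count level by level. With function symbols t/1, the terms of depth ≤ k are the 3 constants together with each function applied to depth-≤(k−1) tuples, so N_k = 3 + N_{k-1}.
  N_0 = 3
  Explicitly: r, q, n.
So there are 3 ground terms available for substitution.
The variable w ranges independently over the available ground terms, and distinct assignments produce distinct instances.
Number of ground instances = 3.

3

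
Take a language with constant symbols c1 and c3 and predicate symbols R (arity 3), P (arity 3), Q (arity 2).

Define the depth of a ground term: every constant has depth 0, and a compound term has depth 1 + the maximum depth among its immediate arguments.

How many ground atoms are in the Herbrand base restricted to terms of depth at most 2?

20

First count ground terms of depth ≤ 2.
With no function symbols every ground term is a constant, so there are exactly 2 ground terms at every depth bound.
N_0 = 2
N_1 = 2
N_2 = 2
So |H| = 2.
Each predicate of arity r yields |H|^r ground atoms (one per choice of an r-tuple from H):
  R: 2^3 = 8;  P: 2^3 = 8;  Q: 2^2 = 4
Total ground atoms: 8 + 8 + 4 = 20.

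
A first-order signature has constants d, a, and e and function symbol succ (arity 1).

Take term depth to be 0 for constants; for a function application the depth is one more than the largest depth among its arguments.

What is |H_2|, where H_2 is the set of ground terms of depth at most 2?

9

If N_k denotes the number of depth-≤k ground terms, the 3 constants give N_0 = 3, and each function symbol of arity r contributes N_{k-1}^r new terms at level k: N_k = 3 + N_{k-1}.
N_0 = 3
N_1 = 3 + 3 = 6
N_2 = 3 + 6 = 9
Explicitly: d, a, e, succ(d), succ(a), succ(e), succ(succ(d)), succ(succ(a)), succ(succ(e)).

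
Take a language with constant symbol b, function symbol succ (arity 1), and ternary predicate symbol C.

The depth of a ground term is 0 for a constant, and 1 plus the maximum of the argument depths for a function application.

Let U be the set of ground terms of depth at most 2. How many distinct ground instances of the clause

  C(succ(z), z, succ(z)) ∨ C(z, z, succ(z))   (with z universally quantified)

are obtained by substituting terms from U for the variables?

3

Ground terms of depth ≤ 2:
  Let N_k count ground terms of depth at most k. Each non-constant term of depth ≤ k is some function symbol applied to depth-≤(k−1) arguments, giving N_k = 1 + N_{k-1}.
  N_0 = 1
  N_1 = 1 + 1 = 2
  N_2 = 1 + 2 = 3
  Explicitly: b, succ(b), succ(succ(b)).
So there are 3 ground terms available for substitution.
The clause has 1 distinct variable (z), which appears in the body. In the free term algebra distinct substitutions yield syntactically distinct ground instances.
Number of ground instances = 3.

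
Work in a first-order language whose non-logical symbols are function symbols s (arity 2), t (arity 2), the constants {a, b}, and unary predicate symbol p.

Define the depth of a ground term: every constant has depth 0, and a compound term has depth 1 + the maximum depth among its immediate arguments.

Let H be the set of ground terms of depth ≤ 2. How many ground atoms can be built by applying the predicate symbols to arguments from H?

First count ground terms of depth ≤ 2.
Write N_k for the number of ground terms of depth ≤ k. A term of depth ≤ k is either a constant or a function symbol applied to arguments of depth ≤ k−1, so N_k = 2 + N_{k-1}^2 + N_{k-1}^2.
N_0 = 2
N_1 = 2 + 2^2 + 2^2 = 10
N_2 = 2 + 10^2 + 10^2 = 202
So |H| = 202.
Each predicate of arity r yields |H|^r ground atoms (one per choice of an r-tuple from H):
  p: 202
Total ground atoms: 202.

202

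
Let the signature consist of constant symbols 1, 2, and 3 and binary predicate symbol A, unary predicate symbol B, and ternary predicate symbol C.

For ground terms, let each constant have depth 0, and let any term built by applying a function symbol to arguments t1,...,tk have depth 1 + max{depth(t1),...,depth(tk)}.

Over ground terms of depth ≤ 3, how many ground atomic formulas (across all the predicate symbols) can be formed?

39

First count ground terms of depth ≤ 3.
With no function symbols every ground term is a constant, so there are exactly 3 ground terms at every depth bound.
N_0 = 3
N_1 = 3
N_2 = 3
N_3 = 3
So |H| = 3.
Ground atoms are formed by filling each argument slot of a predicate with a term from H, so an r-ary predicate gives |H|^r atoms:
  A: 3^2 = 9;  B: 3;  C: 3^3 = 27
Total ground atoms: 9 + 3 + 27 = 39.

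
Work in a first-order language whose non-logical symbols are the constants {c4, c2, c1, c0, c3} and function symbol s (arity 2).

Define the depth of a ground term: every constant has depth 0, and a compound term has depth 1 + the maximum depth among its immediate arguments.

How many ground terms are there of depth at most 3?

Let N_k count ground terms of depth at most k. Each non-constant term of depth ≤ k is some function symbol applied to depth-≤(k−1) arguments, giving N_k = 5 + N_{k-1}^2.
N_0 = 5
N_1 = 5 + 5^2 = 30
N_2 = 5 + 30^2 = 905
N_3 = 5 + 905^2 = 819030

819030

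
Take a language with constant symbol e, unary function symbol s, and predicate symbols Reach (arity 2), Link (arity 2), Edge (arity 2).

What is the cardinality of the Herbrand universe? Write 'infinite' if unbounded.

The signature has at least one function symbol (s, arity 1) and at least one constant (e).
Iterating s gives infinitely many distinct ground terms: e, s(e), s(s(e)), ...
So the Herbrand universe is infinite.

infinite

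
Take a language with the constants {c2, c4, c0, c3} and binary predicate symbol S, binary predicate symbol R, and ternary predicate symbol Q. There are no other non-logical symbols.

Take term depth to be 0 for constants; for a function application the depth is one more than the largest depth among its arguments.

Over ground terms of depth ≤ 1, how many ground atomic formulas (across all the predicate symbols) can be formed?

First count ground terms of depth ≤ 1.
With no function symbols every ground term is a constant, so there are exactly 4 ground terms at every depth bound.
N_0 = 4
N_1 = 4
Explicitly: c2, c4, c0, c3.
So |H| = 4.
For each predicate symbol, the number of ground atoms is |H| raised to its arity; summing:
  S: 4^2 = 16;  R: 4^2 = 16;  Q: 4^3 = 64
Total ground atoms: 16 + 16 + 64 = 96.

96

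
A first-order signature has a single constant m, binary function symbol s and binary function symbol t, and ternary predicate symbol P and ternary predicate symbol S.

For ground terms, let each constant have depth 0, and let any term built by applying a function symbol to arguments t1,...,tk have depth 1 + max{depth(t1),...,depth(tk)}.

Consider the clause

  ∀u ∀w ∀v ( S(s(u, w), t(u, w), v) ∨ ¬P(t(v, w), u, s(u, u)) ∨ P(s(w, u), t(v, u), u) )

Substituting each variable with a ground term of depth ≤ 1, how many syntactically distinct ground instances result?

Ground terms of depth ≤ 1:
  Let N_k count ground terms of depth at most k. Each non-constant term of depth ≤ k is some function symbol applied to depth-≤(k−1) arguments, giving N_k = 1 + N_{k-1}^2 + N_{k-1}^2.
  N_0 = 1
  N_1 = 1 + 1^2 + 1^2 = 3
So there are 3 ground terms available for substitution.
The clause has 3 distinct variables (u, w, v), each appearing in the body. In the free term algebra distinct substitutions yield syntactically distinct ground instances.
Number of ground instances = 3^3 = 27.

27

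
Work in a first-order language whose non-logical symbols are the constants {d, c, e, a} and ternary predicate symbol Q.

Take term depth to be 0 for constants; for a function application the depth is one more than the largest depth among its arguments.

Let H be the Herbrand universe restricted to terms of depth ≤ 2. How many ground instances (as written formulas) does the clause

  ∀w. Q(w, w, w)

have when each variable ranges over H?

Ground terms of depth ≤ 2:
  With no function symbols every ground term is a constant, so there are exactly 4 ground terms at every depth bound.
  N_0 = 4
  N_1 = 4
  N_2 = 4
  Explicitly: d, c, e, a.
So there are 4 ground terms available for substitution.
The clause has 1 distinct variable (w), which appears in the body. In the free term algebra distinct substitutions yield syntactically distinct ground instances.
Number of ground instances = 4.

4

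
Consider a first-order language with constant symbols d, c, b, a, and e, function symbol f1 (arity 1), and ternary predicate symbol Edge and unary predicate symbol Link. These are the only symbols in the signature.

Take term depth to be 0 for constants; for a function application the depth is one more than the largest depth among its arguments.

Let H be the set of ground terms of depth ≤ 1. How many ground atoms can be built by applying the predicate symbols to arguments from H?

First count ground terms of depth ≤ 1.
Let N_k = |{terms of depth ≤ k}|. Then N_0 = 5 and N_k = 5 + N_{k-1} for k ≥ 1 (one summand per function symbol, arity giving the exponent).
N_0 = 5
N_1 = 5 + 5 = 10
So |H| = 10.
Ground atoms are formed by filling each argument slot of a predicate with a term from H, so an r-ary predicate gives |H|^r atoms:
  Edge: 10^3 = 1000;  Link: 10
Total ground atoms: 1000 + 10 = 1010.

1010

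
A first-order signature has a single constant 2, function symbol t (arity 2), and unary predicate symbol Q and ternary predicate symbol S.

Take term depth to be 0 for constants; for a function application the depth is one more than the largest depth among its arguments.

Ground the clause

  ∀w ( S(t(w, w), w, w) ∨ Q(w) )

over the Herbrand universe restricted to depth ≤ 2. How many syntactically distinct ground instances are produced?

5

Ground terms of depth ≤ 2:
  Count level by level. With function symbols t/2, the terms of depth ≤ k are the 1 constant together with each function applied to depth-≤(k−1) tuples, so N_k = 1 + N_{k-1}^2.
  N_0 = 1
  N_1 = 1 + 1^2 = 2
  N_2 = 1 + 2^2 = 5
  Explicitly: 2, t(2, 2), t(2, t(2, 2)), t(t(2, 2), 2), t(t(2, 2), t(2, 2)).
So there are 5 ground terms available for substitution.
There is 1 variable to instantiate (w),  occurring in at least one literal, so different choices give different ground instances.
Number of ground instances = 5.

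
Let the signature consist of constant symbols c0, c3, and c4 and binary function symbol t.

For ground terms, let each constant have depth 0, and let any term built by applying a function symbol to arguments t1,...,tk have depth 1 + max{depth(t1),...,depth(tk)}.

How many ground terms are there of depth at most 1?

Write N_k for the number of ground terms of depth ≤ k. A term of depth ≤ k is either a constant or a function symbol applied to arguments of depth ≤ k−1, so N_k = 3 + N_{k-1}^2.
N_0 = 3
N_1 = 3 + 3^2 = 12
Explicitly: c0, c3, c4, t(c0, c0), t(c0, c3), t(c0, c4), t(c3, c0), t(c3, c3), t(c3, c4), t(c4, c0), t(c4, c3), t(c4, c4).

12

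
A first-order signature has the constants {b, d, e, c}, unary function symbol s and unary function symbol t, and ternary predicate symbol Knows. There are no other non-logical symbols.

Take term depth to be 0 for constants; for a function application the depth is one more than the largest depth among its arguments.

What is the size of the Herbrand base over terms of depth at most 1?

1728

First count ground terms of depth ≤ 1.
Let N_k = |{terms of depth ≤ k}|. Then N_0 = 4 and N_k = 4 + N_{k-1} + N_{k-1} for k ≥ 1 (one summand per function symbol, arity giving the exponent).
N_0 = 4
N_1 = 4 + 4 + 4 = 12
So |H| = 12.
For each predicate symbol, the number of ground atoms is |H| raised to its arity; summing:
  Knows: 12^3 = 1728
Total ground atoms: 1728.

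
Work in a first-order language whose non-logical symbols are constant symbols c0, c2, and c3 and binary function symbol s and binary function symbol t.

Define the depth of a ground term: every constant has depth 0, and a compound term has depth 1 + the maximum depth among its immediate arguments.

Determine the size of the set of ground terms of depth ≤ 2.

885

Count level by level. With function symbols s/2, t/2, the terms of depth ≤ k are the 3 constants together with each function applied to depth-≤(k−1) tuples, so N_k = 3 + N_{k-1}^2 + N_{k-1}^2.
N_0 = 3
N_1 = 3 + 3^2 + 3^2 = 21
N_2 = 3 + 21^2 + 21^2 = 885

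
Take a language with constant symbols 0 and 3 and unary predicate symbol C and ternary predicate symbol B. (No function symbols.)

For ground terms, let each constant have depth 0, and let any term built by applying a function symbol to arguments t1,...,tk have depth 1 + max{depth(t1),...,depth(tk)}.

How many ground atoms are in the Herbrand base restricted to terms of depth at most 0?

First count ground terms of depth ≤ 0.
With no function symbols every ground term is a constant, so there are exactly 2 ground terms at every depth bound.
N_0 = 2
So |H| = 2.
Ground atoms are formed by filling each argument slot of a predicate with a term from H, so an r-ary predicate gives |H|^r atoms:
  C: 2;  B: 2^3 = 8
Total ground atoms: 2 + 8 = 10.

10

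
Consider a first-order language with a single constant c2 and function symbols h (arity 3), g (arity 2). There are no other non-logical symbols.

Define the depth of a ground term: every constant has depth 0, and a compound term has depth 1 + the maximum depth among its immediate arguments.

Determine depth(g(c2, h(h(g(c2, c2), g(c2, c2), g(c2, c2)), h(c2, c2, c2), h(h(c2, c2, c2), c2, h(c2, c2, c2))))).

4

depth(g(c2, c2)) = 1 + max(0, 0) = 1
depth(h(g(c2, c2), g(c2, c2), g(c2, c2))) = 1 + max(1, 1, 1) = 2
depth(h(c2, c2, c2)) = 1 + max(0, 0, 0) = 1
depth(h(h(c2, c2, c2), c2, h(c2, c2, c2))) = 1 + max(1, 0, 1) = 2
depth(h(h(g(c2, c2), g(c2, c2), g(c2, c2)), h(c2, c2, c2), h(h(c2, c2, c2), c2, h(c2, c2, c2)))) = 1 + max(2, 1, 2) = 3
depth(g(c2, h(h(g(c2, c2), g(c2, c2), g(c2, c2)), h(c2, c2, c2), h(h(c2, c2, c2), c2, h(c2, c2, c2))))) = 1 + max(0, 3) = 4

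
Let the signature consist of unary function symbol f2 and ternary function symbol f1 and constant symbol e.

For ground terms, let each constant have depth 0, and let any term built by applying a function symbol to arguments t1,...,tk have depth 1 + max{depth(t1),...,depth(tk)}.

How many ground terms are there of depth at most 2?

Let N_k count ground terms of depth at most k. Each non-constant term of depth ≤ k is some function symbol applied to depth-≤(k−1) arguments, giving N_k = 1 + N_{k-1} + N_{k-1}^3.
N_0 = 1
N_1 = 1 + 1 + 1^3 = 3
N_2 = 1 + 3 + 3^3 = 31

31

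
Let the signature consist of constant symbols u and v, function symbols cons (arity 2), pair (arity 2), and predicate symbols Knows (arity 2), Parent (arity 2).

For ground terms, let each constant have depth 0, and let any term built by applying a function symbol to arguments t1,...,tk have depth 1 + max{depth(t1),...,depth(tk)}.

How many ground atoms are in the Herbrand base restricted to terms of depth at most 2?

First count ground terms of depth ≤ 2.
Count level by level. With function symbols cons/2, pair/2, the terms of depth ≤ k are the 2 constants together with each function applied to depth-≤(k−1) tuples, so N_k = 2 + N_{k-1}^2 + N_{k-1}^2.
N_0 = 2
N_1 = 2 + 2^2 + 2^2 = 10
N_2 = 2 + 10^2 + 10^2 = 202
So |H| = 202.
Ground atoms are formed by filling each argument slot of a predicate with a term from H, so an r-ary predicate gives |H|^r atoms:
  Knows: 202^2 = 40804;  Parent: 202^2 = 40804
Total ground atoms: 40804 + 40804 = 81608.

81608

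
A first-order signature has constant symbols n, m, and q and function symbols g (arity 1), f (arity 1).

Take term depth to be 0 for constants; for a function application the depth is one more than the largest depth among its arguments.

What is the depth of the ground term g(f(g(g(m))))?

depth(g(m)) = 1 + depth(m) = 1 + 0 = 1
depth(g(g(m))) = 1 + depth(g(m)) = 1 + 1 = 2
depth(f(g(g(m)))) = 1 + depth(g(g(m))) = 1 + 2 = 3
depth(g(f(g(g(m))))) = 1 + depth(f(g(g(m)))) = 1 + 3 = 4

4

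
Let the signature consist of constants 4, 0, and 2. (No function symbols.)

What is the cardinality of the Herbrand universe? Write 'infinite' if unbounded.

There are no function symbols, so every ground term is one of the 3 constants.
The Herbrand universe is {4, 0, 2}, which is finite with 3 elements.

3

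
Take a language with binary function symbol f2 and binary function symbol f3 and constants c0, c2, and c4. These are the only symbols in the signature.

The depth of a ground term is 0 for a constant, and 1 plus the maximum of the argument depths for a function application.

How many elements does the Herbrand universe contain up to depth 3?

Let N_k count ground terms of depth at most k. Each non-constant term of depth ≤ k is some function symbol applied to depth-≤(k−1) arguments, giving N_k = 3 + N_{k-1}^2 + N_{k-1}^2.
N_0 = 3
N_1 = 3 + 3^2 + 3^2 = 21
N_2 = 3 + 21^2 + 21^2 = 885
N_3 = 3 + 885^2 + 885^2 = 1566453

1566453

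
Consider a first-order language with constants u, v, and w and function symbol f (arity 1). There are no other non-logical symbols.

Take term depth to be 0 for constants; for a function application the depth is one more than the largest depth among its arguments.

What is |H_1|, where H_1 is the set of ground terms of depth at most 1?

Write N_k for the number of ground terms of depth ≤ k. A term of depth ≤ k is either a constant or a function symbol applied to arguments of depth ≤ k−1, so N_k = 3 + N_{k-1}.
N_0 = 3
N_1 = 3 + 3 = 6
Explicitly: u, v, w, f(u), f(v), f(w).

6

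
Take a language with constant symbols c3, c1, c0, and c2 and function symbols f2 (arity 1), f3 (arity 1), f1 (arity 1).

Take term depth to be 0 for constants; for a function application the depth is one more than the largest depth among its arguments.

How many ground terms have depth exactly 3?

Write N_k for the number of ground terms of depth ≤ k. A term of depth ≤ k is either a constant or a function symbol applied to arguments of depth ≤ k−1, so N_k = 4 + N_{k-1} + N_{k-1} + N_{k-1}.
N_0 = 4
N_1 = 4 + 4 + 4 + 4 = 16
N_2 = 4 + 16 + 16 + 16 = 52
N_3 = 4 + 52 + 52 + 52 = 160
Terms of depth exactly 3: N_3 − N_2 = 160 − 52 = 108.

108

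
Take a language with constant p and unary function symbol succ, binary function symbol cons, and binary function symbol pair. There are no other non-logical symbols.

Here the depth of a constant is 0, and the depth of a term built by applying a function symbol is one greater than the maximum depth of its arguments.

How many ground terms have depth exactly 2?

33

If N_k denotes the number of depth-≤k ground terms, the 1 constant gives N_0 = 1, and each function symbol of arity r contributes N_{k-1}^r new terms at level k: N_k = 1 + N_{k-1} + N_{k-1}^2 + N_{k-1}^2.
N_0 = 1
N_1 = 1 + 1 + 1^2 + 1^2 = 4
N_2 = 1 + 4 + 4^2 + 4^2 = 37
Terms of depth exactly 2: N_2 − N_1 = 37 − 4 = 33.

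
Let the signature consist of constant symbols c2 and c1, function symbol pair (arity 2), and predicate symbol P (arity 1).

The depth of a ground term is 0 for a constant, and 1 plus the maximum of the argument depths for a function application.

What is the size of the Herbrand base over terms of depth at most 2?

First count ground terms of depth ≤ 2.
Let N_k = |{terms of depth ≤ k}|. Then N_0 = 2 and N_k = 2 + N_{k-1}^2 for k ≥ 1 (one summand per function symbol, arity giving the exponent).
N_0 = 2
N_1 = 2 + 2^2 = 6
N_2 = 2 + 6^2 = 38
So |H| = 38.
A ground atom is a predicate applied to a tuple of terms from H, so the count is the sum over predicates of |H|^arity:
  P: 38
Total ground atoms: 38.

38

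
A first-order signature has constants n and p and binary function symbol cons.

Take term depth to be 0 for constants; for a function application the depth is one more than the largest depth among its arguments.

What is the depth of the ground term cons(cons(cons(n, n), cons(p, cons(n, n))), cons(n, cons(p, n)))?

4

depth(cons(n, n)) = 1 + max(0, 0) = 1
depth(cons(p, cons(n, n))) = 1 + max(0, 1) = 2
depth(cons(cons(n, n), cons(p, cons(n, n)))) = 1 + max(1, 2) = 3
depth(cons(p, n)) = 1 + max(0, 0) = 1
depth(cons(n, cons(p, n))) = 1 + max(0, 1) = 2
depth(cons(cons(cons(n, n), cons(p, cons(n, n))), cons(n, cons(p, n)))) = 1 + max(3, 2) = 4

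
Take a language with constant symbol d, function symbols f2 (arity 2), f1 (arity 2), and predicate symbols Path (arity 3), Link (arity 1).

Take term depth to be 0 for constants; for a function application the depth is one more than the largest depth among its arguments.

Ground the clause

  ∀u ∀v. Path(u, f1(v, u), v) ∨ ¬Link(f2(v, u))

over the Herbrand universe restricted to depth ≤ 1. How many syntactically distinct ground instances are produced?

Ground terms of depth ≤ 1:
  Let N_k count ground terms of depth at most k. Each non-constant term of depth ≤ k is some function symbol applied to depth-≤(k−1) arguments, giving N_k = 1 + N_{k-1}^2 + N_{k-1}^2.
  N_0 = 1
  N_1 = 1 + 1^2 + 1^2 = 3
So there are 3 ground terms available for substitution.
Each of u, v ranges independently over the available ground terms, and distinct assignments produce distinct instances.
Number of ground instances = 3^2 = 9.

9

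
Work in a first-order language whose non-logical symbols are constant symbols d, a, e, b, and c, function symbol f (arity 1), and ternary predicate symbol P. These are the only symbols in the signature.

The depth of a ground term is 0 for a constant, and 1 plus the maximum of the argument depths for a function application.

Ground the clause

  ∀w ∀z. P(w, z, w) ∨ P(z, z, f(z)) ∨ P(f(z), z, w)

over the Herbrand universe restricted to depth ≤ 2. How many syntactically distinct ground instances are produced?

Ground terms of depth ≤ 2:
  Write N_k for the number of ground terms of depth ≤ k. A term of depth ≤ k is either a constant or a function symbol applied to arguments of depth ≤ k−1, so N_k = 5 + N_{k-1}.
  N_0 = 5
  N_1 = 5 + 5 = 10
  N_2 = 5 + 10 = 15
So there are 15 ground terms available for substitution.
The clause has 2 distinct variables (w, z), each appearing in the body. In the free term algebra distinct substitutions yield syntactically distinct ground instances.
Number of ground instances = 15^2 = 225.

225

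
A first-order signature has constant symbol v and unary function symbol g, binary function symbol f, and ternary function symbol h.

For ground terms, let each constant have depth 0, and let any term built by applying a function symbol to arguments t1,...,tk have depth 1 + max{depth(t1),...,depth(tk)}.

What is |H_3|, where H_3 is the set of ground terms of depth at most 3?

621436

Count level by level. With function symbols g/1, f/2, h/3, the terms of depth ≤ k are the 1 constant together with each function applied to depth-≤(k−1) tuples, so N_k = 1 + N_{k-1} + N_{k-1}^2 + N_{k-1}^3.
N_0 = 1
N_1 = 1 + 1 + 1^2 + 1^3 = 4
N_2 = 1 + 4 + 4^2 + 4^3 = 85
N_3 = 1 + 85 + 85^2 + 85^3 = 621436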